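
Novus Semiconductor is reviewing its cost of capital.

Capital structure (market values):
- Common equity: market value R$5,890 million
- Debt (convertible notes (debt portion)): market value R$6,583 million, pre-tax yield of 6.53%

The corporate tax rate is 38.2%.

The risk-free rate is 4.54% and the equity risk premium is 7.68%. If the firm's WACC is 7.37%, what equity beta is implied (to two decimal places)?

0.85

Total capital V = 5890 + 6583 = 12473.
Equity weight = 5890/12473 = 0.4722.
Convertible notes (debt portion) weight = 6583/12473 = 0.5278.
Debt contribution = 0.5278 × 6.53% × (1 − 38.2%) = 2.1299%.
Required equity contribution = 7.37% − 2.1299% = 5.2401%  ⇒  Re = 11.0968%.
CAPM: 11.0968% = 4.54% + β × 7.68%  ⇒  β = 0.8537.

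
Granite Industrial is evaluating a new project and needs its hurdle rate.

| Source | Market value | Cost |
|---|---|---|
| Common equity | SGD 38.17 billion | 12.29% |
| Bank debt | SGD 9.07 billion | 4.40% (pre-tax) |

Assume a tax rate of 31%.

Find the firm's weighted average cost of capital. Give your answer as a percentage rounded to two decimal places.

Total capital V = 38.17 + 9.07 = 47.24.
Equity: weight = 38.17/47.24 = 0.8080; cost = 12.29%.
Bank debt: weight = 9.07/47.24 = 0.1920; after-tax cost = 4.4% × (1 − 31%) = 3.0360%.
WACC = 0.8080 × 12.2900% + 0.1920 × 3.0360% = 10.5132%.

10.51%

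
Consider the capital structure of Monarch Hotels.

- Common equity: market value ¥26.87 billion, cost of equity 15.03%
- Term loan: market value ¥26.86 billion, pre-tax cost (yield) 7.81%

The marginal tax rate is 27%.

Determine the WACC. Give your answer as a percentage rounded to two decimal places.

10.37%

Total capital V = 26.87 + 26.86 = 53.73.
Equity: weight = 26.87/53.73 = 0.5001; cost = 15.03%.
Term loan: weight = 26.86/53.73 = 0.4999; after-tax cost = 7.81% × (1 − 27%) = 5.7013%.
WACC = 0.5001 × 15.0300% + 0.4999 × 5.7013% = 10.3665%.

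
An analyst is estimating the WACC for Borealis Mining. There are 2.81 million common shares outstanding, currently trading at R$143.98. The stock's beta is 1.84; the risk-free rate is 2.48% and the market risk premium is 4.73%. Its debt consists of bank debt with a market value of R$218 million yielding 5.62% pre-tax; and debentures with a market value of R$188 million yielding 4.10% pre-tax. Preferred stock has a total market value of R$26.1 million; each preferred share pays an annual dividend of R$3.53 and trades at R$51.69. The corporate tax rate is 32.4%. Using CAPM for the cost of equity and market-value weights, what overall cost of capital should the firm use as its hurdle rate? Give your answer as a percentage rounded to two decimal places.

Cost of equity via CAPM: Re = 2.48% + 1.84 × 4.73% = 11.1832%.
Cost of preferred: Rp = 3.53 / 51.69 = 6.8292%.
Market value of equity E = 143.98 × 2.81m = 404.5838m.
Total capital V = 404.5838 + 26.1 + 218 + 188 = 836.6838.
Equity: weight = 404.5838/836.6838 = 0.4836; cost = 11.1832%.
Preferred: weight = 26.1/836.6838 = 0.0312; cost = 6.8292%.
Bank debt: weight = 218/836.6838 = 0.2606; after-tax cost = 5.62% × (1 − 32.4%) = 3.7991%.
Debentures: weight = 188/836.6838 = 0.2247; after-tax cost = 4.1% × (1 − 32.4%) = 2.7716%.
WACC = 0.4836 × 11.1832% + 0.0312 × 6.8292% + 0.2606 × 3.7991% + 0.2247 × 2.7716% = 7.2334%.

7.23%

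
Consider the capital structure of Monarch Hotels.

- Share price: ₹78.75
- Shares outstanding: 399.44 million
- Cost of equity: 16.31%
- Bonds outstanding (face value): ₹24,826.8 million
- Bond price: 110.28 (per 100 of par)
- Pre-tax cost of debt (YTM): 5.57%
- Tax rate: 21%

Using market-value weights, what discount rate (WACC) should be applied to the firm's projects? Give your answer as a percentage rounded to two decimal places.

Market value of equity E = 78.75 × 399.44m = 31455.9m. Market value of debt D = 24826.8m × 110.28/100 = 27378.99504m.
Total capital V = 31455.9 + 27378.99504 = 58834.89504.
Equity: weight = 31455.9/58834.89504 = 0.5346; cost = 16.31%.
Bonds outstanding: weight = 27378.99504/58834.89504 = 0.4654; after-tax cost = 5.57% × (1 − 21%) = 4.4003%.
WACC = 0.5346 × 16.3100% + 0.4654 × 4.4003% = 10.7678%.

10.77%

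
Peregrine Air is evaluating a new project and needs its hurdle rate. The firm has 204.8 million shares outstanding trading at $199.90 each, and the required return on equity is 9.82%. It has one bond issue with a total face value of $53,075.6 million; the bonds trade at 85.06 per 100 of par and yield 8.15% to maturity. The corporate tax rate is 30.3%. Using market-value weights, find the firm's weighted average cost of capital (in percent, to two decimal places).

7.65%

Market value of equity E = 199.9 × 204.8m = 40939.52m. Market value of debt D = 53075.6m × 85.06/100 = 45146.10536m.
Total capital V = 40939.52 + 45146.10536 = 86085.62536.
Equity: weight = 40939.52/86085.62536 = 0.4756; cost = 9.82%.
Bonds outstanding: weight = 45146.10536/86085.62536 = 0.5244; after-tax cost = 8.15% × (1 − 30.3%) = 5.6806%.
WACC = 0.4756 × 9.8200% + 0.5244 × 5.6806% = 7.6491%.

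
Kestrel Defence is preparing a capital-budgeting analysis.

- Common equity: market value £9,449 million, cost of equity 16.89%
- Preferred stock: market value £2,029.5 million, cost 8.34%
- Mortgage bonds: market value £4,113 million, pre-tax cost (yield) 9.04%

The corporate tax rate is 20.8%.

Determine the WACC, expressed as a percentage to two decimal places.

13.21%

Total capital V = 9449 + 2029.5 + 4113 = 15591.5.
Equity: weight = 9449/15591.5 = 0.6060; cost = 16.89%.
Preferred: weight = 2029.5/15591.5 = 0.1302; cost = 8.34%.
Mortgage bonds: weight = 4113/15591.5 = 0.2638; after-tax cost = 9.04% × (1 − 20.8%) = 7.1597%.
WACC = 0.6060 × 16.8900% + 0.1302 × 8.3400% + 0.2638 × 7.1597% = 13.2102%.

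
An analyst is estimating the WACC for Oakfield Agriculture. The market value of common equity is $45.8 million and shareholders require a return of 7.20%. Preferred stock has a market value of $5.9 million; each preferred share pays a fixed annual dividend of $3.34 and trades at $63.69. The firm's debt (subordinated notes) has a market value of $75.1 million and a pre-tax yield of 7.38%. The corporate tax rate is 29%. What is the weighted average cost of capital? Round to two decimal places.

Cost of preferred: Rp = 3.34 / 63.69 = 5.2442%.
Total capital V = 45.8 + 5.9 + 75.1 = 126.8.
Equity: weight = 45.8/126.8 = 0.3612; cost = 7.2%.
Preferred: weight = 5.9/126.8 = 0.0465; cost = 5.2442%.
Subordinated notes: weight = 75.1/126.8 = 0.5923; after-tax cost = 7.38% × (1 − 29%) = 5.2398%.
WACC = 0.3612 × 7.2000% + 0.0465 × 5.2442% + 0.5923 × 5.2398% = 5.9480%.

5.95%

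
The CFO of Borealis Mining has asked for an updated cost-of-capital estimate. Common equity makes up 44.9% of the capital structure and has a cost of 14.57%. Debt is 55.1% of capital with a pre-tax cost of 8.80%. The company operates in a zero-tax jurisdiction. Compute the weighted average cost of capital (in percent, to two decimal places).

11.39%

After-tax cost of debt = 8.8% × (1 − 0%) = 8.8000%.
WACC = 0.449 × 14.5700% + 0.551 × 8.8000% = 11.3907%.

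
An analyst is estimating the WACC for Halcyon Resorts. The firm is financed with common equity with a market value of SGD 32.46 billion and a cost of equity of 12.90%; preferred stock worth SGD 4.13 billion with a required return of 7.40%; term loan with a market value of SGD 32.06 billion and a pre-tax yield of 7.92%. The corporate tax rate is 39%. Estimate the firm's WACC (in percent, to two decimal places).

Total capital V = 32.46 + 4.13 + 32.06 = 68.65.
Equity: weight = 32.46/68.65 = 0.4728; cost = 12.9%.
Preferred: weight = 4.13/68.65 = 0.0602; cost = 7.4%.
Term loan: weight = 32.06/68.65 = 0.4670; after-tax cost = 7.92% × (1 − 39%) = 4.8312%.
WACC = 0.4728 × 12.9000% + 0.0602 × 7.4000% + 0.4670 × 4.8312% = 8.8009%.

8.80%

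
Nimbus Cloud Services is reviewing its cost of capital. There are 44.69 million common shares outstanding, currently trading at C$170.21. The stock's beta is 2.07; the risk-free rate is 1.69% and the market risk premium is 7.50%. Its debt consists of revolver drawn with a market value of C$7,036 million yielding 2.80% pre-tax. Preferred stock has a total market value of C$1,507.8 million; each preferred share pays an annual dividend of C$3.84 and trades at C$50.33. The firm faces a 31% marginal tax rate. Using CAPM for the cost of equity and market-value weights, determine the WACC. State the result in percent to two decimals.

Cost of equity via CAPM: Re = 1.69% + 2.07 × 7.5% = 17.2150%.
Cost of preferred: Rp = 3.84 / 50.33 = 7.6296%.
Market value of equity E = 170.21 × 44.69m = 7606.6849m.
Total capital V = 7606.6849 + 1507.8 + 7036 = 16150.4849.
Equity: weight = 7606.6849/16150.4849 = 0.4710; cost = 17.215%.
Preferred: weight = 1507.8/16150.4849 = 0.0934; cost = 7.6296%.
Revolver drawn: weight = 7036/16150.4849 = 0.4357; after-tax cost = 2.8% × (1 − 31%) = 1.9320%.
WACC = 0.4710 × 17.2150% + 0.0934 × 7.6296% + 0.4357 × 1.9320% = 9.6620%.

9.66%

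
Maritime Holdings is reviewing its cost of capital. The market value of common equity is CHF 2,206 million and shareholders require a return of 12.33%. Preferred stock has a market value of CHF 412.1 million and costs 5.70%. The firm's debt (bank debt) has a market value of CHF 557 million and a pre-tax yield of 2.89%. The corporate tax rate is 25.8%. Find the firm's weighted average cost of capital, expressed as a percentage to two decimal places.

9.68%

Total capital V = 2206 + 412.1 + 557 = 3175.1.
Equity: weight = 2206/3175.1 = 0.6948; cost = 12.33%.
Preferred: weight = 412.1/3175.1 = 0.1298; cost = 5.7%.
Bank debt: weight = 557/3175.1 = 0.1754; after-tax cost = 2.89% × (1 − 25.8%) = 2.1444%.
WACC = 0.6948 × 12.3300% + 0.1298 × 5.7000% + 0.1754 × 2.1444% = 9.6826%.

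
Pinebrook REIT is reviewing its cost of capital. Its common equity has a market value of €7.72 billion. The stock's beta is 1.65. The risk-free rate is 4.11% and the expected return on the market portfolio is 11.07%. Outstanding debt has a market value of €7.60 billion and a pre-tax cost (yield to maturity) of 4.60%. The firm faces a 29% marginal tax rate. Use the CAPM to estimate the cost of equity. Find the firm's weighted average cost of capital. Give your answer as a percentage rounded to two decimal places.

Market risk premium = 11.07% − 4.11% = 6.96%.
Cost of equity via CAPM: Re = 4.11% + 1.65 × 6.96% = 15.5940%.
Total capital V = 7.72 + 7.6 = 15.32.
Equity: weight = 7.72/15.32 = 0.5039; cost = 15.594%.
Debt: weight = 7.6/15.32 = 0.4961; after-tax cost = 4.6% × (1 − 29%) = 3.2660%.
WACC = 0.5039 × 15.5940% + 0.4961 × 3.2660% = 9.4783%.

9.48%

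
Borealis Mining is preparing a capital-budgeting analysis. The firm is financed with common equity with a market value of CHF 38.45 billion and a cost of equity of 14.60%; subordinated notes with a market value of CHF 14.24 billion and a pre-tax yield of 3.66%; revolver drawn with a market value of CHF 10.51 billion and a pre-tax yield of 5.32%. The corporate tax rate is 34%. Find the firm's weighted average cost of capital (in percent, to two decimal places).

Total capital V = 38.45 + 14.24 + 10.51 = 63.2.
Equity: weight = 38.45/63.2 = 0.6084; cost = 14.6%.
Subordinated notes: weight = 14.24/63.2 = 0.2253; after-tax cost = 3.66% × (1 − 34%) = 2.4156%.
Revolver drawn: weight = 10.51/63.2 = 0.1663; after-tax cost = 5.32% × (1 − 34%) = 3.5112%.
WACC = 0.6084 × 14.6000% + 0.2253 × 2.4156% + 0.1663 × 3.5112% = 10.0106%.

10.01%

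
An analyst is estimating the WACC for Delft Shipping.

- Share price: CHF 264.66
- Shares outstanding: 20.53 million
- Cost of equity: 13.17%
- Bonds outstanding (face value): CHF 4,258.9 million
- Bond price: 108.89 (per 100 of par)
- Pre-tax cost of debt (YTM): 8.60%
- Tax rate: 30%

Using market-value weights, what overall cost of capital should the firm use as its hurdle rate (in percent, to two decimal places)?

Market value of equity E = 264.66 × 20.53m = 5433.4698m. Market value of debt D = 4258.9m × 108.89/100 = 4637.51621m.
Total capital V = 5433.4698 + 4637.51621 = 10070.98601.
Equity: weight = 5433.4698/10070.98601 = 0.5395; cost = 13.17%.
Bonds outstanding: weight = 4637.51621/10070.98601 = 0.4605; after-tax cost = 8.6% × (1 − 30%) = 6.0200%.
WACC = 0.5395 × 13.1700% + 0.4605 × 6.0200% = 9.8775%.

9.88%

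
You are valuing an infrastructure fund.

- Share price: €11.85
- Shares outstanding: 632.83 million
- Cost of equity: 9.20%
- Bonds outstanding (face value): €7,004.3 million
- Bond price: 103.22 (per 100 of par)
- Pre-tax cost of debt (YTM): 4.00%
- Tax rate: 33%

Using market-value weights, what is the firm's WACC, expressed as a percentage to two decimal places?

6.00%

Market value of equity E = 11.85 × 632.83m = 7499.0355m. Market value of debt D = 7004.3m × 103.22/100 = 7229.83846m.
Total capital V = 7499.0355 + 7229.83846 = 14728.87396.
Equity: weight = 7499.0355/14728.87396 = 0.5091; cost = 9.2%.
Bonds outstanding: weight = 7229.83846/14728.87396 = 0.4909; after-tax cost = 4% × (1 − 33%) = 2.6800%.
WACC = 0.5091 × 9.2000% + 0.4909 × 2.6800% = 5.9996%.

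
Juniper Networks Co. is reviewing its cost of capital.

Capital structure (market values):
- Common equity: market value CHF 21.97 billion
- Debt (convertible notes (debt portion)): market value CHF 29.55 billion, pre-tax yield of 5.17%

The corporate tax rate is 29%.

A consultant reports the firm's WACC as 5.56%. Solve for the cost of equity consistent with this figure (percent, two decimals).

8.10%

Total capital V = 21.97 + 29.55 = 51.52.
Equity weight = 21.97/51.52 = 0.4264.
Convertible notes (debt portion) weight = 29.55/51.52 = 0.5736.
Debt contribution = 0.5736 × 5.17% × (1 − 29%) = 2.1054%.
Required equity contribution = 5.56% − 2.1054% = 3.4546%.
Re = 3.4546% / 0.4264 = 8.1011%.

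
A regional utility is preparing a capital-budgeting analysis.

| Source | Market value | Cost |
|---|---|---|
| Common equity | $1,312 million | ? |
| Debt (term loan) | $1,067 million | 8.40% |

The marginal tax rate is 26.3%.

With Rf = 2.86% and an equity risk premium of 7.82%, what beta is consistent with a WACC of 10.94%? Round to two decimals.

1.53

Total capital V = 1312 + 1067 = 2379.
Equity weight = 1312/2379 = 0.5515.
Term loan weight = 1067/2379 = 0.4485.
Debt contribution = 0.4485 × 8.4% × (1 − 26.3%) = 2.7766%.
Required equity contribution = 10.94% − 2.7766% = 8.1634%  ⇒  Re = 14.8023%.
CAPM: 14.8023% = 2.86% + β × 7.82%  ⇒  β = 1.5272.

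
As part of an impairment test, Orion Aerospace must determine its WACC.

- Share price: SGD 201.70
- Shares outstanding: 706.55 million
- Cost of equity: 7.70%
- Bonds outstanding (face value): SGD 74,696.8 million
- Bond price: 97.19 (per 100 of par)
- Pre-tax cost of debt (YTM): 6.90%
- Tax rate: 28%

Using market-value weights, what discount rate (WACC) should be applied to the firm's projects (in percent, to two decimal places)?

6.78%

Market value of equity E = 201.7 × 706.55m = 142511.135m. Market value of debt D = 74696.8m × 97.19/100 = 72597.81992m.
Total capital V = 142511.135 + 72597.81992 = 215108.95492.
Equity: weight = 142511.135/215108.95492 = 0.6625; cost = 7.7%.
Bonds outstanding: weight = 72597.81992/215108.95492 = 0.3375; after-tax cost = 6.9% × (1 − 28%) = 4.9680%.
WACC = 0.6625 × 7.7000% + 0.3375 × 4.9680% = 6.7780%.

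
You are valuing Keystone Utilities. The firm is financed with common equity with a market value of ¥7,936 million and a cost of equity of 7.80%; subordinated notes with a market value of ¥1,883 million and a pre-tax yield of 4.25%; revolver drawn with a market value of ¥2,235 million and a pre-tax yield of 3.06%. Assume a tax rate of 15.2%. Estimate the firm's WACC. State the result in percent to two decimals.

6.18%

Total capital V = 7936 + 1883 + 2235 = 12054.
Equity: weight = 7936/12054 = 0.6584; cost = 7.8%.
Subordinated notes: weight = 1883/12054 = 0.1562; after-tax cost = 4.25% × (1 − 15.2%) = 3.6040%.
Revolver drawn: weight = 2235/12054 = 0.1854; after-tax cost = 3.06% × (1 − 15.2%) = 2.5949%.
WACC = 0.6584 × 7.8000% + 0.1562 × 3.6040% + 0.1854 × 2.5949% = 6.1794%.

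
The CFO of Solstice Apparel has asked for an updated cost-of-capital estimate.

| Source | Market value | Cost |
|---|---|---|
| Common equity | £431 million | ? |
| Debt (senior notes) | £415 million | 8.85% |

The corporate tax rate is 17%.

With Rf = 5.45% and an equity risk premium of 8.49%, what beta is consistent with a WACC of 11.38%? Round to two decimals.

Total capital V = 431 + 415 = 846.
Equity weight = 431/846 = 0.5095.
Senior notes weight = 415/846 = 0.4905.
Debt contribution = 0.4905 × 8.85% × (1 − 17%) = 3.6033%.
Required equity contribution = 11.38% − 3.6033% = 7.7767%  ⇒  Re = 15.2647%.
CAPM: 15.2647% = 5.45% + β × 8.49%  ⇒  β = 1.1560.

1.16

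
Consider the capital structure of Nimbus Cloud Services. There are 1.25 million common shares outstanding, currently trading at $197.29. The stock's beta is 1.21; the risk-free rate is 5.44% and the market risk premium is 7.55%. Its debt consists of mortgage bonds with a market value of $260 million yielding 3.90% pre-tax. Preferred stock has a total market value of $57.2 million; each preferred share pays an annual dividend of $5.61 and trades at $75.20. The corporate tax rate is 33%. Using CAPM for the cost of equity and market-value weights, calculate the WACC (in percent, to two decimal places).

Cost of equity via CAPM: Re = 5.44% + 1.21 × 7.55% = 14.5755%.
Cost of preferred: Rp = 5.61 / 75.2 = 7.4601%.
Market value of equity E = 197.29 × 1.25m = 246.6125m.
Total capital V = 246.6125 + 57.2 + 260 = 563.8125.
Equity: weight = 246.6125/563.8125 = 0.4374; cost = 14.5755%.
Preferred: weight = 57.2/563.8125 = 0.1015; cost = 7.4601%.
Mortgage bonds: weight = 260/563.8125 = 0.4611; after-tax cost = 3.9% × (1 − 33%) = 2.6130%.
WACC = 0.4374 × 14.5755% + 0.1015 × 7.4601% + 0.4611 × 2.6130% = 8.3372%.

8.34%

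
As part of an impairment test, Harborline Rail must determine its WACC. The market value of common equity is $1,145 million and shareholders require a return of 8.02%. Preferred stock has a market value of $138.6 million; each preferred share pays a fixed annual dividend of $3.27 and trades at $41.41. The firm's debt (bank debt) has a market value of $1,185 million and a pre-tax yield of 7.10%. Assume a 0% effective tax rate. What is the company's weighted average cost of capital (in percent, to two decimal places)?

Cost of preferred: Rp = 3.27 / 41.41 = 7.8966%.
Total capital V = 1145 + 138.6 + 1185 = 2468.6.
Equity: weight = 1145/2468.6 = 0.4638; cost = 8.02%.
Preferred: weight = 138.6/2468.6 = 0.0561; cost = 7.8966%.
Bank debt: weight = 1185/2468.6 = 0.4800; after-tax cost = 7.1% × (1 − 0%) = 7.1000%.
WACC = 0.4638 × 8.0200% + 0.0561 × 7.8966% + 0.4800 × 7.1000% = 7.5714%.

7.57%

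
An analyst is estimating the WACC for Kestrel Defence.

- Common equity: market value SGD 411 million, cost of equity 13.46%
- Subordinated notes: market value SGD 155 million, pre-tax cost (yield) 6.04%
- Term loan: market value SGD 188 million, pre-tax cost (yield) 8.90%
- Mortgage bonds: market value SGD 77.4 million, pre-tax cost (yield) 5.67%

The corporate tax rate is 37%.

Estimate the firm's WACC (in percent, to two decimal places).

Total capital V = 411 + 155 + 188 + 77.4 = 831.4.
Equity: weight = 411/831.4 = 0.4943; cost = 13.46%.
Subordinated notes: weight = 155/831.4 = 0.1864; after-tax cost = 6.04% × (1 − 37%) = 3.8052%.
Term loan: weight = 188/831.4 = 0.2261; after-tax cost = 8.9% × (1 − 37%) = 5.6070%.
Mortgage bonds: weight = 77.4/831.4 = 0.0931; after-tax cost = 5.67% × (1 − 37%) = 3.5721%.
WACC = 0.4943 × 13.4600% + 0.1864 × 3.8052% + 0.2261 × 5.6070% + 0.0931 × 3.5721% = 8.9638%.

8.96%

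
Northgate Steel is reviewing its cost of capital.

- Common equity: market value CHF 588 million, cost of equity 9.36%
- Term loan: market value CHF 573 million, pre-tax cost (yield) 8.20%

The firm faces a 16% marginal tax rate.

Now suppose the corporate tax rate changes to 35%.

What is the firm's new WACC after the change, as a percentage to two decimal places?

After the change:
Total capital V = 588 + 573 = 1161.
Equity: weight = 588/1161 = 0.5065; cost = 9.36%.
Term loan: weight = 573/1161 = 0.4935; after-tax cost = 8.2% × (1 − 35%) = 5.3300%.
WACC = 0.5065 × 9.3600% + 0.4935 × 5.3300% = 7.3710%.

7.37%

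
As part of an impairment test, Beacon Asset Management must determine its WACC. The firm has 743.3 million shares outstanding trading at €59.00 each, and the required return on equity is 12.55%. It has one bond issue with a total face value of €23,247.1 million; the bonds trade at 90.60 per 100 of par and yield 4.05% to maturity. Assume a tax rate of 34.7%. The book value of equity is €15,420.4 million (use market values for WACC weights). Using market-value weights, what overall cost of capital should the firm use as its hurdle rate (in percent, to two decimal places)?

9.34%

Market value of equity E = 59.0 × 743.3m = 43854.7m. Market value of debt D = 23247.1m × 90.6/100 = 21061.8726m.
Total capital V = 43854.7 + 21061.8726 = 64916.5726.
Equity: weight = 43854.7/64916.5726 = 0.6756; cost = 12.55%.
Bonds outstanding: weight = 21061.8726/64916.5726 = 0.3244; after-tax cost = 4.05% × (1 − 34.7%) = 2.6446%.
WACC = 0.6756 × 12.5500% + 0.3244 × 2.6446% = 9.3363%.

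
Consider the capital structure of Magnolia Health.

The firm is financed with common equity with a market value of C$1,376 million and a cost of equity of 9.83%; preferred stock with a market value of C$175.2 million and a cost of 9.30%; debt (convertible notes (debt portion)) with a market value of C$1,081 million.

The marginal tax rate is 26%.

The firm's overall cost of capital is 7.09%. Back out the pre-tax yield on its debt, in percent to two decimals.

4.38%

Total capital V = 1376 + 175.2 + 1081 = 2632.2.
Equity weight = 1376/2632.2 = 0.5228.
Preferred weight = 175.2/2632.2 = 0.0666.
Convertible notes (debt portion) weight = 1081/2632.2 = 0.4107.
Equity contribution = 0.5228 × 9.83% = 5.1387%.
Preferred contribution = 0.0666 × 9.3% = 0.6190%.
Remaining for debt = 7.09% − 5.7577% = 1.3323%.
Rd × (1 − 26%) × 0.4107 = 1.3323%  ⇒  Rd = 4.3839%.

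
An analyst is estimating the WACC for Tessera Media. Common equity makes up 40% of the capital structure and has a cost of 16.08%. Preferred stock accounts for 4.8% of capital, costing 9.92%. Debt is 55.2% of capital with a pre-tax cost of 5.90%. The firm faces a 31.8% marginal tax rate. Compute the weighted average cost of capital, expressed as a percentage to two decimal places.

9.13%

After-tax cost of debt = 5.9% × (1 − 31.8%) = 4.0238%.
WACC = 0.400 × 16.0800% + 0.048 × 9.9200% + 0.552 × 4.0238% = 9.1293%.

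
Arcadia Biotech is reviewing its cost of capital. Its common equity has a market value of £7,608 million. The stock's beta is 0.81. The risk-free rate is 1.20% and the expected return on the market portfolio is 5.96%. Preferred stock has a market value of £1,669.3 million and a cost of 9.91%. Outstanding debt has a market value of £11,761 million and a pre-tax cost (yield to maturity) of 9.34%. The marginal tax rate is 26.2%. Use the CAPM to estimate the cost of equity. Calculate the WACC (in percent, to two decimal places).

Market risk premium = 5.96% − 1.2% = 4.76%.
Cost of equity via CAPM: Re = 1.2% + 0.81 × 4.76% = 5.0556%.
Total capital V = 7608 + 1669.3 + 11761 = 21038.3.
Equity: weight = 7608/21038.3 = 0.3616; cost = 5.0556%.
Preferred: weight = 1669.3/21038.3 = 0.0793; cost = 9.91%.
Debt: weight = 11761/21038.3 = 0.5590; after-tax cost = 9.34% × (1 − 26.2%) = 6.8929%.
WACC = 0.3616 × 5.0556% + 0.0793 × 9.9100% + 0.5590 × 6.8929% = 6.4679%.

6.47%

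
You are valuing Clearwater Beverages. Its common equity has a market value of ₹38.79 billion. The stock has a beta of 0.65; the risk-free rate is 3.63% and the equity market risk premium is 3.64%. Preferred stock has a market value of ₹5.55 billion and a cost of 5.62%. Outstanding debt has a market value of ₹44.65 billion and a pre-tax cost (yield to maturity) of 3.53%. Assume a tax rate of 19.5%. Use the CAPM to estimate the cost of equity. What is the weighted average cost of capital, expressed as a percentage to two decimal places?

Cost of equity via CAPM: Re = 3.63% + 0.65 × 3.64% = 5.9960%.
Total capital V = 38.79 + 5.55 + 44.65 = 88.99.
Equity: weight = 38.79/88.99 = 0.4359; cost = 5.996%.
Preferred: weight = 5.55/88.99 = 0.0624; cost = 5.62%.
Debt: weight = 44.65/88.99 = 0.5017; after-tax cost = 3.53% × (1 − 19.5%) = 2.8416%.
WACC = 0.4359 × 5.9960% + 0.0624 × 5.6200% + 0.5017 × 2.8416% = 4.3899%.

4.39%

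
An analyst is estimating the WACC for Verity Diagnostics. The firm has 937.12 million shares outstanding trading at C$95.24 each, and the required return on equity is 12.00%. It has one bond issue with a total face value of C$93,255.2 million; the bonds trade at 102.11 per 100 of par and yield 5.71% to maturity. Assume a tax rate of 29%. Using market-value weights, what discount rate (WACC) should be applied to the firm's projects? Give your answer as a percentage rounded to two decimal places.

Market value of equity E = 95.24 × 937.12m = 89251.3088m. Market value of debt D = 93255.2m × 102.11/100 = 95222.88472m.
Total capital V = 89251.3088 + 95222.88472 = 184474.19352.
Equity: weight = 89251.3088/184474.19352 = 0.4838; cost = 12%.
Bonds outstanding: weight = 95222.88472/184474.19352 = 0.5162; after-tax cost = 5.71% × (1 − 29%) = 4.0541%.
WACC = 0.4838 × 12.0000% + 0.5162 × 4.0541% = 7.8984%.

7.90%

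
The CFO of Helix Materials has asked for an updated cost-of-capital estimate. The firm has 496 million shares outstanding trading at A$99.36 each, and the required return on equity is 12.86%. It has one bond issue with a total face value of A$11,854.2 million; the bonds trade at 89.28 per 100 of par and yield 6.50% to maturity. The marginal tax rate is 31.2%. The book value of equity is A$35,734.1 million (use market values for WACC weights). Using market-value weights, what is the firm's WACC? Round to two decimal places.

11.38%

Market value of equity E = 99.36 × 496m = 49282.56m. Market value of debt D = 11854.2m × 89.28/100 = 10583.42976m.
Total capital V = 49282.56 + 10583.42976 = 59865.98976.
Equity: weight = 49282.56/59865.98976 = 0.8232; cost = 12.86%.
Bonds outstanding: weight = 10583.42976/59865.98976 = 0.1768; after-tax cost = 6.5% × (1 − 31.2%) = 4.4720%.
WACC = 0.8232 × 12.8600% + 0.1768 × 4.4720% = 11.3771%.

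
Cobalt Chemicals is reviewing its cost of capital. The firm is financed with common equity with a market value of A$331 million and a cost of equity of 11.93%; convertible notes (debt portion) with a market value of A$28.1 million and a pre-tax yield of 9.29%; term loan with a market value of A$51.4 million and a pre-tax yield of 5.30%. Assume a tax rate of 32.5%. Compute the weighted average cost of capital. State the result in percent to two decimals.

10.50%

Total capital V = 331 + 28.1 + 51.4 = 410.5.
Equity: weight = 331/410.5 = 0.8063; cost = 11.93%.
Convertible notes (debt portion): weight = 28.1/410.5 = 0.0685; after-tax cost = 9.29% × (1 − 32.5%) = 6.2707%.
Term loan: weight = 51.4/410.5 = 0.1252; after-tax cost = 5.3% × (1 − 32.5%) = 3.5775%.
WACC = 0.8063 × 11.9300% + 0.0685 × 6.2707% + 0.1252 × 3.5775% = 10.4968%.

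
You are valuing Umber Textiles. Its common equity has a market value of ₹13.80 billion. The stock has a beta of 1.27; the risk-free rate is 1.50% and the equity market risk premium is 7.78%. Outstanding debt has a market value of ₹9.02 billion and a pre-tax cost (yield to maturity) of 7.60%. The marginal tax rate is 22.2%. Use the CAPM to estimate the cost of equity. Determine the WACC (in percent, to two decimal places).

Cost of equity via CAPM: Re = 1.5% + 1.27 × 7.78% = 11.3806%.
Total capital V = 13.8 + 9.02 = 22.82.
Equity: weight = 13.8/22.82 = 0.6047; cost = 11.3806%.
Debt: weight = 9.02/22.82 = 0.3953; after-tax cost = 7.6% × (1 − 22.2%) = 5.9128%.
WACC = 0.6047 × 11.3806% + 0.3953 × 5.9128% = 9.2194%.

9.22%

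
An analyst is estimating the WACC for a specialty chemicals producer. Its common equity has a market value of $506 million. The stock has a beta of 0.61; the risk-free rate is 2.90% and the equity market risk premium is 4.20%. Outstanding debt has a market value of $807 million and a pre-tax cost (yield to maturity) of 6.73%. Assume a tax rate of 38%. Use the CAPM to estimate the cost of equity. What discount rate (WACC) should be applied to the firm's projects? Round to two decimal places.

4.67%

Cost of equity via CAPM: Re = 2.9% + 0.61 × 4.2% = 5.4620%.
Total capital V = 506 + 807 = 1313.
Equity: weight = 506/1313 = 0.3854; cost = 5.462%.
Debt: weight = 807/1313 = 0.6146; after-tax cost = 6.73% × (1 − 38%) = 4.1726%.
WACC = 0.3854 × 5.4620% + 0.6146 × 4.1726% = 4.6695%.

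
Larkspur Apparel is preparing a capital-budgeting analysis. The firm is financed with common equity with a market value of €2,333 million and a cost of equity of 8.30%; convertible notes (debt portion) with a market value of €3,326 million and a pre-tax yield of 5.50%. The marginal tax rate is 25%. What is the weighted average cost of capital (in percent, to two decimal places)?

5.85%

Total capital V = 2333 + 3326 = 5659.
Equity: weight = 2333/5659 = 0.4123; cost = 8.3%.
Convertible notes (debt portion): weight = 3326/5659 = 0.5877; after-tax cost = 5.5% × (1 − 25%) = 4.1250%.
WACC = 0.4123 × 8.3000% + 0.5877 × 4.1250% = 5.8462%.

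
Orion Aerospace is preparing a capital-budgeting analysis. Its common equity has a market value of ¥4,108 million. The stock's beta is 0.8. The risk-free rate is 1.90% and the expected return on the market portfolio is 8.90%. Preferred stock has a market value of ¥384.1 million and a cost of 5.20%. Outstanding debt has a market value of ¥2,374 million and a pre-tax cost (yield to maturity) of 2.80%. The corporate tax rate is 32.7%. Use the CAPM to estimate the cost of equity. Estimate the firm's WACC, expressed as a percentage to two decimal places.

5.43%

Market risk premium = 8.9% − 1.9% = 7.0%.
Cost of equity via CAPM: Re = 1.9% + 0.8 × 7.0% = 7.5000%.
Total capital V = 4108 + 384.1 + 2374 = 6866.1.
Equity: weight = 4108/6866.1 = 0.5983; cost = 7.5%.
Preferred: weight = 384.1/6866.1 = 0.0559; cost = 5.2%.
Debt: weight = 2374/6866.1 = 0.3458; after-tax cost = 2.8% × (1 − 32.7%) = 1.8844%.
WACC = 0.5983 × 7.5000% + 0.0559 × 5.2000% + 0.3458 × 1.8844% = 5.4297%.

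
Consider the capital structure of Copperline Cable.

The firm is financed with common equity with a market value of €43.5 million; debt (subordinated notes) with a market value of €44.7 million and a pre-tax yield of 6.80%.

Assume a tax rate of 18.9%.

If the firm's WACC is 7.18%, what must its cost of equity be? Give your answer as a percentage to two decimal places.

8.89%

Total capital V = 43.5 + 44.7 = 88.2.
Equity weight = 43.5/88.2 = 0.4932.
Subordinated notes weight = 44.7/88.2 = 0.5068.
Debt contribution = 0.5068 × 6.8% × (1 − 18.9%) = 2.7949%.
Required equity contribution = 7.18% − 2.7949% = 4.3851%.
Re = 4.3851% / 0.4932 = 8.8911%.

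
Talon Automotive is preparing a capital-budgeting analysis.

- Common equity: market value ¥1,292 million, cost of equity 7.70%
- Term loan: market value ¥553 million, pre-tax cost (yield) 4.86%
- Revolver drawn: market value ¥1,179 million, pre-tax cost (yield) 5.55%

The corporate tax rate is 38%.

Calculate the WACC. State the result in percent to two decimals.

5.18%

Total capital V = 1292 + 553 + 1179 = 3024.
Equity: weight = 1292/3024 = 0.4272; cost = 7.7%.
Term loan: weight = 553/3024 = 0.1829; after-tax cost = 4.86% × (1 − 38%) = 3.0132%.
Revolver drawn: weight = 1179/3024 = 0.3899; after-tax cost = 5.55% × (1 − 38%) = 3.4410%.
WACC = 0.4272 × 7.7000% + 0.1829 × 3.0132% + 0.3899 × 3.4410% = 5.1824%.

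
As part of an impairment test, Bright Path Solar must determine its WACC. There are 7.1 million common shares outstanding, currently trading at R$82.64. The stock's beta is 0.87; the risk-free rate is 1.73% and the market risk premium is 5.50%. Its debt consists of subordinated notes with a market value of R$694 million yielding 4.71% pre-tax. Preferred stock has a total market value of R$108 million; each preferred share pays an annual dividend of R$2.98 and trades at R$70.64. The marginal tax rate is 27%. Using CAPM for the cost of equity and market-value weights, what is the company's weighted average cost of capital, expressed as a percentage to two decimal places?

4.80%

Cost of equity via CAPM: Re = 1.73% + 0.87 × 5.5% = 6.5150%.
Cost of preferred: Rp = 2.98 / 70.64 = 4.2186%.
Market value of equity E = 82.64 × 7.1m = 586.744m.
Total capital V = 586.744 + 108 + 694 = 1388.744.
Equity: weight = 586.744/1388.744 = 0.4225; cost = 6.515%.
Preferred: weight = 108/1388.744 = 0.0778; cost = 4.2186%.
Subordinated notes: weight = 694/1388.744 = 0.4997; after-tax cost = 4.71% × (1 − 27%) = 3.4383%.
WACC = 0.4225 × 6.5150% + 0.0778 × 4.2186% + 0.4997 × 3.4383% = 4.7989%.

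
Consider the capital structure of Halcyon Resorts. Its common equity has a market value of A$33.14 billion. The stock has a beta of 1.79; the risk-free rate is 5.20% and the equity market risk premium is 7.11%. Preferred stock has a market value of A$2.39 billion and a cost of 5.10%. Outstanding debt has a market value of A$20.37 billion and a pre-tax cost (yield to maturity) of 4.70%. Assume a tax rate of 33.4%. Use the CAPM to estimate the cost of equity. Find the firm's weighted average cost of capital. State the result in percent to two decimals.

11.99%

Cost of equity via CAPM: Re = 5.2% + 1.79 × 7.11% = 17.9269%.
Total capital V = 33.14 + 2.39 + 20.37 = 55.9.
Equity: weight = 33.14/55.9 = 0.5928; cost = 17.9269%.
Preferred: weight = 2.39/55.9 = 0.0428; cost = 5.1%.
Debt: weight = 20.37/55.9 = 0.3644; after-tax cost = 4.7% × (1 − 33.4%) = 3.1302%.
WACC = 0.5928 × 17.9269% + 0.0428 × 5.1000% + 0.3644 × 3.1302% = 11.9866%.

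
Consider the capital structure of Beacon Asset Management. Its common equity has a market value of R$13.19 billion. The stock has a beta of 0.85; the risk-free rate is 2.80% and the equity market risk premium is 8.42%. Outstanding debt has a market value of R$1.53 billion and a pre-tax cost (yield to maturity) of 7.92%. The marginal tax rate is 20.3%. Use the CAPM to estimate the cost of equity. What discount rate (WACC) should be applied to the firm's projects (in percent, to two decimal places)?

9.58%

Cost of equity via CAPM: Re = 2.8% + 0.85 × 8.42% = 9.9570%.
Total capital V = 13.19 + 1.53 = 14.72.
Equity: weight = 13.19/14.72 = 0.8961; cost = 9.957%.
Debt: weight = 1.53/14.72 = 0.1039; after-tax cost = 7.92% × (1 − 20.3%) = 6.3122%.
WACC = 0.8961 × 9.9570% + 0.1039 × 6.3122% = 9.5782%.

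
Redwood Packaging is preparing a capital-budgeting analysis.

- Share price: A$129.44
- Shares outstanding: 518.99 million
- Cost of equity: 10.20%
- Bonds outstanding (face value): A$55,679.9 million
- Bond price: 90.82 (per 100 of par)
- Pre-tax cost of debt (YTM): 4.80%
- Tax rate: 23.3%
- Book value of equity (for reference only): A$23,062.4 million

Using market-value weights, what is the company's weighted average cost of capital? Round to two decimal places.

7.40%

Market value of equity E = 129.44 × 518.99m = 67178.0656m. Market value of debt D = 55679.9m × 90.82/100 = 50568.48518m.
Total capital V = 67178.0656 + 50568.48518 = 117746.55078.
Equity: weight = 67178.0656/117746.55078 = 0.5705; cost = 10.2%.
Bonds outstanding: weight = 50568.48518/117746.55078 = 0.4295; after-tax cost = 4.8% × (1 − 23.3%) = 3.6816%.
WACC = 0.5705 × 10.2000% + 0.4295 × 3.6816% = 7.4005%.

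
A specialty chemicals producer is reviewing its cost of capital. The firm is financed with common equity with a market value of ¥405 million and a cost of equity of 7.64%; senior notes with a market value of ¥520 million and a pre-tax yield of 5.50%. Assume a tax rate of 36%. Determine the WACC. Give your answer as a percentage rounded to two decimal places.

5.32%

Total capital V = 405 + 520 = 925.
Equity: weight = 405/925 = 0.4378; cost = 7.64%.
Senior notes: weight = 520/925 = 0.5622; after-tax cost = 5.5% × (1 − 36%) = 3.5200%.
WACC = 0.4378 × 7.6400% + 0.5622 × 3.5200% = 5.3239%.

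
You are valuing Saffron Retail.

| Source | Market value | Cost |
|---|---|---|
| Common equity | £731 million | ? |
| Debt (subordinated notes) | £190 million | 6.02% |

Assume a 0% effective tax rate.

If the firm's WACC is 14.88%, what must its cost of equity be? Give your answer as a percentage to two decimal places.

Total capital V = 731 + 190 = 921.
Equity weight = 731/921 = 0.7937.
Subordinated notes weight = 190/921 = 0.2063.
Debt contribution = 0.2063 × 6.02% × (1 − 0%) = 1.2419%.
Required equity contribution = 14.88% − 1.2419% = 13.6381%.
Re = 13.6381% / 0.7937 = 17.1829%.

17.18%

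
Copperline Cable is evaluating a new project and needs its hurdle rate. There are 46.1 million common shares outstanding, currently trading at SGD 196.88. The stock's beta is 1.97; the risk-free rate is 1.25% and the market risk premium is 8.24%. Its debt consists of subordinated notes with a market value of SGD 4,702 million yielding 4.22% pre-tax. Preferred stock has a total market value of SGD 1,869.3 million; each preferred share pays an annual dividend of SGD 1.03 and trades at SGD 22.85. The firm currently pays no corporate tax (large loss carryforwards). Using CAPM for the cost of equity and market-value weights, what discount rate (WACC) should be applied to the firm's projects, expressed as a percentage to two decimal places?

Cost of equity via CAPM: Re = 1.25% + 1.97 × 8.24% = 17.4828%.
Cost of preferred: Rp = 1.03 / 22.85 = 4.5077%.
Market value of equity E = 196.88 × 46.1m = 9076.168m.
Total capital V = 9076.168 + 1869.3 + 4702 = 15647.468.
Equity: weight = 9076.168/15647.468 = 0.5800; cost = 17.4828%.
Preferred: weight = 1869.3/15647.468 = 0.1195; cost = 4.5077%.
Subordinated notes: weight = 4702/15647.468 = 0.3005; after-tax cost = 4.22% × (1 − 0%) = 4.2200%.
WACC = 0.5800 × 17.4828% + 0.1195 × 4.5077% + 0.3005 × 4.2200% = 11.9473%.

11.95%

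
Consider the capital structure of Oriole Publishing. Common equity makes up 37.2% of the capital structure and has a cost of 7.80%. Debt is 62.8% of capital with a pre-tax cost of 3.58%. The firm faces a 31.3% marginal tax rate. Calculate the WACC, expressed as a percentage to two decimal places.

After-tax cost of debt = 3.58% × (1 − 31.3%) = 2.4595%.
WACC = 0.372 × 7.8000% + 0.628 × 2.4595% = 4.4461%.

4.45%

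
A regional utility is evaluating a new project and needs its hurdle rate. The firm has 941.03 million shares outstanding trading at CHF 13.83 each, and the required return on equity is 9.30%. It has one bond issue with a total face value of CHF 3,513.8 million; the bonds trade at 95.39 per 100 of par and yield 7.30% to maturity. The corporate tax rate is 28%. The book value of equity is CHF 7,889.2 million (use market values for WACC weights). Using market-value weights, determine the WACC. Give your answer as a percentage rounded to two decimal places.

Market value of equity E = 13.83 × 941.03m = 13014.4449m. Market value of debt D = 3513.8m × 95.39/100 = 3351.81382m.
Total capital V = 13014.4449 + 3351.81382 = 16366.25872.
Equity: weight = 13014.4449/16366.25872 = 0.7952; cost = 9.3%.
Bonds outstanding: weight = 3351.81382/16366.25872 = 0.2048; after-tax cost = 7.3% × (1 − 28%) = 5.2560%.
WACC = 0.7952 × 9.3000% + 0.2048 × 5.2560% = 8.4718%.

8.47%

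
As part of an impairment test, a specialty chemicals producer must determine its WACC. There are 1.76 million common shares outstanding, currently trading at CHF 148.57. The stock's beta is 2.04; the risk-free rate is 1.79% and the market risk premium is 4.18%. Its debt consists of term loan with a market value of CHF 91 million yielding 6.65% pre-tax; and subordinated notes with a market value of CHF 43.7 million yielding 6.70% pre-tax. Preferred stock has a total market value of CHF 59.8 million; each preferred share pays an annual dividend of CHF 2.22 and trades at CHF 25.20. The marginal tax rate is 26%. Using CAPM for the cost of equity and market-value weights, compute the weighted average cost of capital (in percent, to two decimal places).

8.53%

Cost of equity via CAPM: Re = 1.79% + 2.04 × 4.18% = 10.3172%.
Cost of preferred: Rp = 2.22 / 25.2 = 8.8095%.
Market value of equity E = 148.57 × 1.76m = 261.4832m.
Total capital V = 261.4832 + 59.8 + 91 + 43.7 = 455.9832.
Equity: weight = 261.4832/455.9832 = 0.5734; cost = 10.3172%.
Preferred: weight = 59.8/455.9832 = 0.1311; cost = 8.8095%.
Term loan: weight = 91/455.9832 = 0.1996; after-tax cost = 6.65% × (1 − 26%) = 4.9210%.
Subordinated notes: weight = 43.7/455.9832 = 0.0958; after-tax cost = 6.7% × (1 − 26%) = 4.9580%.
WACC = 0.5734 × 10.3172% + 0.1311 × 8.8095% + 0.1996 × 4.9210% + 0.0958 × 4.9580% = 8.5290%.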